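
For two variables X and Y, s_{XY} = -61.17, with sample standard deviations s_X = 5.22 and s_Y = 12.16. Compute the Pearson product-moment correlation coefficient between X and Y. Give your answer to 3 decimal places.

-0.964

r = Cov(X,Y) / (s_X · s_Y) = -61.17 / (5.22 × 12.16)
  = -61.17 / 63.4752 ≈ -0.964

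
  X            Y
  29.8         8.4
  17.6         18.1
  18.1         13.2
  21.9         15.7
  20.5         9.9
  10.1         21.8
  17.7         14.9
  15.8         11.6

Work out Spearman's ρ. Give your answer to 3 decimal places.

Rank X: 8, 3, 5, 7, 6, 1, 4, 2
Rank Y: 1, 7, 4, 6, 2, 8, 5, 3
d = rank(X) − rank(Y): 7, -4, 1, 1, 4, -7, -1, -1; Σd² = 134
ρ = 1 − 6Σd² / [n(n²−1)] = 1 − 6×134 / (8×63) = 1 − 804/504 ≈ -0.595

-0.595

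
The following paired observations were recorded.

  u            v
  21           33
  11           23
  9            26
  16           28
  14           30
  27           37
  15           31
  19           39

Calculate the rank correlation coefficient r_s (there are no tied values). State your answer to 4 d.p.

0.8333

Rank u: 7, 2, 1, 5, 3, 8, 4, 6
Rank v: 6, 1, 2, 3, 4, 7, 5, 8
d = rank(u) − rank(v): 1, 1, -1, 2, -1, 1, -1, -2; Σd² = 14
ρ = 1 − 6Σd² / [n(n²−1)] = 1 − 6×14 / (8×63) = 1 − 84/504 ≈ 0.8333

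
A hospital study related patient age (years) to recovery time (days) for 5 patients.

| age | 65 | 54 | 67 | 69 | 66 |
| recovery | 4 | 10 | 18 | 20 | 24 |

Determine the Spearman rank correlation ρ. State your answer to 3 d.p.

Rank age: 2, 1, 4, 5, 3
Rank recovery: 1, 2, 3, 4, 5
d = rank(age) − rank(recovery): 1, -1, 1, 1, -2; Σd² = 8
ρ = 1 − 6Σd² / [n(n²−1)] = 1 − 6×8 / (5×24) = 1 − 48/120 ≈ 0.600

0.600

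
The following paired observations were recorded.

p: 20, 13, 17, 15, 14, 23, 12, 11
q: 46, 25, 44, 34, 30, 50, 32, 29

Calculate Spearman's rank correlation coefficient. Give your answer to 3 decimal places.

Rank p: 7, 3, 6, 5, 4, 8, 2, 1
Rank q: 7, 1, 6, 5, 3, 8, 4, 2
d = rank(p) − rank(q): 0, 2, 0, 0, 1, 0, -2, -1; Σd² = 10
ρ = 1 − 6Σd² / [n(n²−1)] = 1 − 6×10 / (8×63) = 1 − 60/504 ≈ 0.881

0.881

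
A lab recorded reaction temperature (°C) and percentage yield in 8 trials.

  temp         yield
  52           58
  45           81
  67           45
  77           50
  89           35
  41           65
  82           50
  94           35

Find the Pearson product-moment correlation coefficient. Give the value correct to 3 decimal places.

-0.884

n = 8, Σx = 547, Σy = 419, Σx² = 40309, Σy² = 23625, Σxy = 26696
nΣxy − ΣxΣy = 213568 − 229193 = -15625
nΣx² − (Σx)² = 322472 − 299209 = 23263; nΣy² − (Σy)² = 189000 − 175561 = 13439
r = -15625 / √(23263 × 13439) = -15625 / 17681.3873 ≈ -0.884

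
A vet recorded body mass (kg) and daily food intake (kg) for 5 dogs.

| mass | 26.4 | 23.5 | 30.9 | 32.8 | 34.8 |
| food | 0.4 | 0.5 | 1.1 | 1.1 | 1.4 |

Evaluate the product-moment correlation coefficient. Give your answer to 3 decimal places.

0.943

n = 5, Σx = 148.4, Σy = 4.5, Σx² = 4490.9, Σy² = 4.79, Σxy = 141.1
nΣxy − ΣxΣy = 705.5 − 667.8 = 37.7
nΣx² − (Σx)² = 22454.5 − 22022.56 = 431.94; nΣy² − (Σy)² = 23.95 − 20.25 = 3.7
r = 37.7 / √(431.94 × 3.7) = 37.7 / 39.9772 ≈ 0.943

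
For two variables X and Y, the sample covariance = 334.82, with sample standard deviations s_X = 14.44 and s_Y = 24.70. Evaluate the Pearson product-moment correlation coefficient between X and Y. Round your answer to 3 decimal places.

r = Cov(X,Y) / (s_X · s_Y) = 334.82 / (14.44 × 24.70)
  = 334.82 / 356.6680 ≈ 0.939

0.939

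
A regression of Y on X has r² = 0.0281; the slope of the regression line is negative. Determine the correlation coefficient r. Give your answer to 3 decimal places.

-0.168

|r| = √0.0281 = 0.168
The association is negative, so r = −0.168.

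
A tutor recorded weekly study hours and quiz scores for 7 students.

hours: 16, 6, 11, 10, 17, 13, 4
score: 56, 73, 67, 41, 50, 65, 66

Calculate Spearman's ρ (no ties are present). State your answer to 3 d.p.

-0.500

Rank hours: 6, 2, 4, 3, 7, 5, 1
Rank score: 3, 7, 6, 1, 2, 4, 5
d = rank(hours) − rank(score): 3, -5, -2, 2, 5, 1, -4; Σd² = 84
ρ = 1 − 6Σd² / [n(n²−1)] = 1 − 6×84 / (7×48) = 1 − 504/336 ≈ -0.500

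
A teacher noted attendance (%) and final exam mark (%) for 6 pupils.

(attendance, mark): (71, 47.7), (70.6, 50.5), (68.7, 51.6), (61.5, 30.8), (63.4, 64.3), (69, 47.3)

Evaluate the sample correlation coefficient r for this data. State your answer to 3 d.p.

0.220

n = 6, Σx = 404.2, Σy = 292.2, Σx² = 27307.86, Σy² = 14808.52, Σxy = 19731.44
nΣxy − ΣxΣy = 118388.64 − 118107.24 = 281.4
nΣx² − (Σx)² = 163847.16 − 163377.64 = 469.52; nΣy² − (Σy)² = 88851.12 − 85380.84 = 3470.28
r = 281.4 / √(469.52 × 3470.28) = 281.4 / 1276.4662 ≈ 0.220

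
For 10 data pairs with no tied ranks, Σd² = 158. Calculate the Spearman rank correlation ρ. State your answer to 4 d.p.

0.0424

ρ = 1 − 6Σd² / [n(n²−1)] = 1 − 6×158 / (10×99)
  = 1 − 948/990 = 1 − 0.95758 ≈ 0.0424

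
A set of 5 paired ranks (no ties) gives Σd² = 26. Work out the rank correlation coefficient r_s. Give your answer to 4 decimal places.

ρ = 1 − 6Σd² / [n(n²−1)] = 1 − 6×26 / (5×24)
  = 1 − 156/120 = 1 − 1.30000 ≈ -0.3000

-0.3000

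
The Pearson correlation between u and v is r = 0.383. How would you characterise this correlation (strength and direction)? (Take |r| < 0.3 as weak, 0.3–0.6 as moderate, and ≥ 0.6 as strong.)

r = 0.383 > 0 so the relationship is positive.
|r| = 0.383, which falls in the moderate range.

moderate positive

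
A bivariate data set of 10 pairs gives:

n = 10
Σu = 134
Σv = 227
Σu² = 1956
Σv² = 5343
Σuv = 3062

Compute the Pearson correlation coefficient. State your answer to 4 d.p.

r = (nΣuv − ΣuΣv) / √[(nΣu² − (Σu)²)(nΣv² − (Σv)²)]
Numerator: 10×3062 − 134×227 = 202
Denominator: √[(19560 − 17956)(53430 − 51529)] = √[1604 × 1901] = 1746.1970
r = 202 / 1746.1970 ≈ 0.1157

0.1157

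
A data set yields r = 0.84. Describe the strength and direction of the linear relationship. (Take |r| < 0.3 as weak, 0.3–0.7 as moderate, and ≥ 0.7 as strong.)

strong positive

r = 0.84 > 0 so the relationship is positive.
|r| = 0.84, which falls in the strong range.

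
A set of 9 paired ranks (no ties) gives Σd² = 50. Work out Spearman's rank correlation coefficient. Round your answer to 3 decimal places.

ρ = 1 − 6Σd² / [n(n²−1)] = 1 − 6×50 / (9×80)
  = 1 − 300/720 = 1 − 0.4167 ≈ 0.583

0.583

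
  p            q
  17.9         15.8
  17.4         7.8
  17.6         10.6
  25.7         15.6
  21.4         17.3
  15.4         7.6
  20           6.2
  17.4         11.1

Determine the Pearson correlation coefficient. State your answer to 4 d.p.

0.5536

n = 8, Σp = 152.8, Σq = 92, Σp² = 2991.3, Σq² = 1184.9, Σpq = 1810.42
nΣpq − ΣpΣq = 14483.36 − 14057.6 = 425.76
nΣp² − (Σp)² = 23930.4 − 23347.84 = 582.56; nΣq² − (Σq)² = 9479.2 − 8464 = 1015.2
r = 425.76 / √(582.56 × 1015.2) = 425.76 / 769.0351 ≈ 0.5536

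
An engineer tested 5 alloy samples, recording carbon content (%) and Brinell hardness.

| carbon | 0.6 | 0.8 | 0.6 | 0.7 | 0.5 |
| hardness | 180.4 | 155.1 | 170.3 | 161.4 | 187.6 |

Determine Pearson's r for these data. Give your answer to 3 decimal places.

n = 5, Σx = 3.2, Σy = 854.8, Σx² = 2.1, Σy² = 146845.98, Σxy = 541.28
nΣxy − ΣxΣy = 2706.4 − 2735.36 = -28.96
nΣx² − (Σx)² = 10.5 − 10.24 = 0.26; nΣy² − (Σy)² = 734229.9 − 730683.04 = 3546.86
r = -28.96 / √(0.26 × 3546.86) = -28.96 / 30.3675 ≈ -0.954

-0.954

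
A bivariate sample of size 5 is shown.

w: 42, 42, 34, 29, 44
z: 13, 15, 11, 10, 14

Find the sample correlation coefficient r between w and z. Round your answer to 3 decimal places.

0.928

n = 5, Σw = 191, Σz = 63, Σw² = 7461, Σz² = 811, Σwz = 2456
nΣwz − ΣwΣz = 12280 − 12033 = 247
nΣw² − (Σw)² = 37305 − 36481 = 824; nΣz² − (Σz)² = 4055 − 3969 = 86
r = 247 / √(824 × 86) = 247 / 266.2029 ≈ 0.928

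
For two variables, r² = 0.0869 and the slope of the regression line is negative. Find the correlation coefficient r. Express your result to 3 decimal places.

|r| = √0.0869 = 0.295
The association is negative, so r = −0.295.

-0.295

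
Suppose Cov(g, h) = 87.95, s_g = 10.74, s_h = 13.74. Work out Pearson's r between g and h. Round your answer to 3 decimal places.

0.596

r = Cov(g,h) / (s_g · s_h) = 87.95 / (10.74 × 13.74)
  = 87.95 / 147.5676 ≈ 0.596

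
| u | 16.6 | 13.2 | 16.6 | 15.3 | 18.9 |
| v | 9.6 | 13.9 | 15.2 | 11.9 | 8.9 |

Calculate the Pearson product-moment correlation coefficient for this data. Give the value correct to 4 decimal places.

n = 5, Σu = 80.6, Σv = 59.5, Σu² = 1316.66, Σv² = 737.23, Σuv = 945.44
nΣuv − ΣuΣv = 4727.2 − 4795.7 = -68.5
nΣu² − (Σu)² = 6583.3 − 6496.36 = 86.94; nΣv² − (Σv)² = 3686.15 − 3540.25 = 145.9
r = -68.5 / √(86.94 × 145.9) = -68.5 / 112.6257 ≈ -0.6082

-0.6082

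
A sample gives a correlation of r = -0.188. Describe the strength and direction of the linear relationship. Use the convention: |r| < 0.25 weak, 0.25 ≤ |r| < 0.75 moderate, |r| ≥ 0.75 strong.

weak negative

r = -0.188 < 0 so the relationship is negative.
|r| = 0.188, which falls in the weak range.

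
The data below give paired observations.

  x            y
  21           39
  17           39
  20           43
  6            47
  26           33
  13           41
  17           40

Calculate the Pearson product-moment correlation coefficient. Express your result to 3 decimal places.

n = 7, Σx = 120, Σy = 282, Σx² = 2300, Σy² = 11470, Σxy = 4695
nΣxy − ΣxΣy = 32865 − 33840 = -975
nΣx² − (Σx)² = 16100 − 14400 = 1700; nΣy² − (Σy)² = 80290 − 79524 = 766
r = -975 / √(1700 × 766) = -975 / 1141.1398 ≈ -0.854

-0.854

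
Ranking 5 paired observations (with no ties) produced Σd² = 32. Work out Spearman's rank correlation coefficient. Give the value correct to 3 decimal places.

-0.600

ρ = 1 − 6Σd² / [n(n²−1)] = 1 − 6×32 / (5×24)
  = 1 − 192/120 = 1 − 1.6000 ≈ -0.600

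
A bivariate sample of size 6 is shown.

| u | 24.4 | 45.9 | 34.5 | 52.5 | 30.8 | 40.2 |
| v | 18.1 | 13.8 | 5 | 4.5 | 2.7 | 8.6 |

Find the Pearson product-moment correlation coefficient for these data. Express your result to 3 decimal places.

-0.299

n = 6, Σu = 228.3, Σv = 52.7, Σu² = 9213.35, Σv² = 644.55, Σuv = 1912.69
nΣuv − ΣuΣv = 11476.14 − 12031.41 = -555.27
nΣu² − (Σu)² = 55280.1 − 52120.89 = 3159.21; nΣv² − (Σv)² = 3867.3 − 2777.29 = 1090.01
r = -555.27 / √(3159.21 × 1090.01) = -555.27 / 1855.6860 ≈ -0.299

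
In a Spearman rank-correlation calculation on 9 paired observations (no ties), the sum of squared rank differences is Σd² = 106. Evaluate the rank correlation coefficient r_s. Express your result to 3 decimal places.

0.117

ρ = 1 − 6Σd² / [n(n²−1)] = 1 − 6×106 / (9×80)
  = 1 − 636/720 = 1 − 0.8833 ≈ 0.117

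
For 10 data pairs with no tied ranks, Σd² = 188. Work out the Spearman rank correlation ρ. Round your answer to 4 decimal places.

ρ = 1 − 6Σd² / [n(n²−1)] = 1 − 6×188 / (10×99)
  = 1 − 1128/990 = 1 − 1.13939 ≈ -0.1394

-0.1394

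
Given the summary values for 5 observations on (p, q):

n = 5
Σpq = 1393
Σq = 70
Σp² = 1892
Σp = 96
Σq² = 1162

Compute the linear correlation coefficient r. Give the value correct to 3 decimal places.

0.520

r = (nΣpq − ΣpΣq) / √[(nΣp² − (Σp)²)(nΣq² − (Σq)²)]
Numerator: 5×1393 − 96×70 = 245
Denominator: √[(9460 − 9216)(5810 − 4900)] = √[244 × 910] = 471.2112
r = 245 / 471.2112 ≈ 0.520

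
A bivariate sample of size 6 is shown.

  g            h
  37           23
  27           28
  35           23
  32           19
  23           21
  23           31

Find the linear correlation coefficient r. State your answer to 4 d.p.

-0.4521

n = 6, Σg = 177, Σh = 145, Σg² = 5405, Σh² = 3605, Σgh = 4216
nΣgh − ΣgΣh = 25296 − 25665 = -369
nΣg² − (Σg)² = 32430 − 31329 = 1101; nΣh² − (Σh)² = 21630 − 21025 = 605
r = -369 / √(1101 × 605) = -369 / 816.1526 ≈ -0.4521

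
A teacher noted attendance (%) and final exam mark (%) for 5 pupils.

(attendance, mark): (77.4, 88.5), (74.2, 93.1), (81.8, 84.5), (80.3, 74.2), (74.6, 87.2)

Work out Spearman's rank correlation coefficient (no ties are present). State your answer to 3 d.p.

-0.800

Rank attendance: 3, 1, 5, 4, 2
Rank mark: 4, 5, 2, 1, 3
d = rank(attendance) − rank(mark): -1, -4, 3, 3, -1; Σd² = 36
ρ = 1 − 6Σd² / [n(n²−1)] = 1 − 6×36 / (5×24) = 1 − 216/120 ≈ -0.800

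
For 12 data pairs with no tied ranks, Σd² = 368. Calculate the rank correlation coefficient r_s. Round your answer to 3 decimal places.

-0.287

ρ = 1 − 6Σd² / [n(n²−1)] = 1 − 6×368 / (12×143)
  = 1 − 2208/1716 = 1 − 1.2867 ≈ -0.287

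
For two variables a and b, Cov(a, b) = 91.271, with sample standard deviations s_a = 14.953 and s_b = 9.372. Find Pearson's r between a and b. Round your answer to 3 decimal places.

r = Cov(a,b) / (s_a · s_b) = 91.271 / (14.953 × 9.372)
  = 91.271 / 140.1395 ≈ 0.651

0.651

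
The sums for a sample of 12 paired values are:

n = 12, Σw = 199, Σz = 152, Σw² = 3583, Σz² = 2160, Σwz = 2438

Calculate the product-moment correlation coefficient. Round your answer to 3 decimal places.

-0.321

r = (nΣwz − ΣwΣz) / √[(nΣw² − (Σw)²)(nΣz² − (Σz)²)]
Numerator: 12×2438 − 199×152 = -992
Denominator: √[(42996 − 39601)(25920 − 23104)] = √[3395 × 2816] = 3091.9767
r = -992 / 3091.9767 ≈ -0.321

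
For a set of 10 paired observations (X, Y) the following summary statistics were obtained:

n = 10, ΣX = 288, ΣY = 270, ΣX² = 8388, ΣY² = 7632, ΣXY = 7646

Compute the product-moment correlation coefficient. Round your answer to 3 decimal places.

-0.727

r = (nΣXY − ΣXΣY) / √[(nΣX² − (ΣX)²)(nΣY² − (ΣY)²)]
Numerator: 10×7646 − 288×270 = -1300
Denominator: √[(83880 − 82944)(76320 − 72900)] = √[936 × 3420] = 1789.1674
r = -1300 / 1789.1674 ≈ -0.727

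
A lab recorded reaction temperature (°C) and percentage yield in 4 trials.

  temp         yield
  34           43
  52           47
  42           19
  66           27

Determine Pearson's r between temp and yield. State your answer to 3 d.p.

n = 4, Σx = 194, Σy = 136, Σx² = 9980, Σy² = 5148, Σxy = 6486
nΣxy − ΣxΣy = 25944 − 26384 = -440
nΣx² − (Σx)² = 39920 − 37636 = 2284; nΣy² − (Σy)² = 20592 − 18496 = 2096
r = -440 / √(2284 × 2096) = -440 / 2187.9817 ≈ -0.201

-0.201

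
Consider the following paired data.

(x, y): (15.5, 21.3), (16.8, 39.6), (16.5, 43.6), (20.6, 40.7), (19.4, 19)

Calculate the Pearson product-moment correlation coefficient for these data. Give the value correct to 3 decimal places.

0.056

n = 5, Σx = 88.8, Σy = 164.2, Σx² = 1595.46, Σy² = 5940.3, Σxy = 2921.85
nΣxy − ΣxΣy = 14609.25 − 14580.96 = 28.29
nΣx² − (Σx)² = 7977.3 − 7885.44 = 91.86; nΣy² − (Σy)² = 29701.5 − 26961.64 = 2739.86
r = 28.29 / √(91.86 × 2739.86) = 28.29 / 501.6807 ≈ 0.056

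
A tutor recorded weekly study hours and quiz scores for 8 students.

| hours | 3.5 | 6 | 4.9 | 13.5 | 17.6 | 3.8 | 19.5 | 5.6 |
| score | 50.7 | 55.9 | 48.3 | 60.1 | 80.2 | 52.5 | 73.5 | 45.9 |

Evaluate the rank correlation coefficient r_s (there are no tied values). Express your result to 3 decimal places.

0.762

Rank hours: 1, 5, 3, 6, 7, 2, 8, 4
Rank score: 3, 5, 2, 6, 8, 4, 7, 1
d = rank(hours) − rank(score): -2, 0, 1, 0, -1, -2, 1, 3; Σd² = 20
ρ = 1 − 6Σd² / [n(n²−1)] = 1 − 6×20 / (8×63) = 1 − 120/504 ≈ 0.762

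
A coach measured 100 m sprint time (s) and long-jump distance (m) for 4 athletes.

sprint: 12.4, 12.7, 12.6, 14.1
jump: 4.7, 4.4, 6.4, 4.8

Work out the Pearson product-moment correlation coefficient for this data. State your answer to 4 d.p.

-0.1932

n = 4, Σx = 51.8, Σy = 20.3, Σx² = 672.62, Σy² = 105.45, Σxy = 262.48
nΣxy − ΣxΣy = 1049.92 − 1051.54 = -1.62
nΣx² − (Σx)² = 2690.48 − 2683.24 = 7.24; nΣy² − (Σy)² = 421.8 − 412.09 = 9.71
r = -1.62 / √(7.24 × 9.71) = -1.62 / 8.3845 ≈ -0.1932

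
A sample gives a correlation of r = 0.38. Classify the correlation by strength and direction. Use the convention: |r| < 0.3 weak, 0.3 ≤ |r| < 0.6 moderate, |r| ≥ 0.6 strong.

r = 0.38 > 0 so the relationship is positive.
|r| = 0.38, which falls in the moderate range.

moderate positive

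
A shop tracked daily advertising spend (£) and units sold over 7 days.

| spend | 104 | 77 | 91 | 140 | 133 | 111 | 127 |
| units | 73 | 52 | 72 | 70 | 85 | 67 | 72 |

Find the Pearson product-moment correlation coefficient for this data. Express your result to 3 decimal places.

0.675

n = 7, Σx = 783, Σy = 491, Σx² = 90765, Σy² = 35015, Σxy = 55834
nΣxy − ΣxΣy = 390838 − 384453 = 6385
nΣx² − (Σx)² = 635355 − 613089 = 22266; nΣy² − (Σy)² = 245105 − 241081 = 4024
r = 6385 / √(22266 × 4024) = 6385 / 9465.6423 ≈ 0.675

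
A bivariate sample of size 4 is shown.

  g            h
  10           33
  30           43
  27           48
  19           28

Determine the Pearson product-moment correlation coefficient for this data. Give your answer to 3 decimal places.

n = 4, Σg = 86, Σh = 152, Σg² = 2090, Σh² = 6026, Σgh = 3448
nΣgh − ΣgΣh = 13792 − 13072 = 720
nΣg² − (Σg)² = 8360 − 7396 = 964; nΣh² − (Σh)² = 24104 − 23104 = 1000
r = 720 / √(964 × 1000) = 720 / 981.8350 ≈ 0.733

0.733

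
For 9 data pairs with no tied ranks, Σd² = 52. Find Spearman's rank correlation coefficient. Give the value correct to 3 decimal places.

ρ = 1 − 6Σd² / [n(n²−1)] = 1 − 6×52 / (9×80)
  = 1 − 312/720 = 1 − 0.4333 ≈ 0.567

0.567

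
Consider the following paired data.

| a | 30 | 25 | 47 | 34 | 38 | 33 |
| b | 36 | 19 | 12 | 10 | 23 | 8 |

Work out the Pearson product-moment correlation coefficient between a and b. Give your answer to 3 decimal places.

-0.328

n = 6, Σa = 207, Σb = 108, Σa² = 7423, Σb² = 2494, Σab = 3597
nΣab − ΣaΣb = 21582 − 22356 = -774
nΣa² − (Σa)² = 44538 − 42849 = 1689; nΣb² − (Σb)² = 14964 − 11664 = 3300
r = -774 / √(1689 × 3300) = -774 / 2360.8685 ≈ -0.328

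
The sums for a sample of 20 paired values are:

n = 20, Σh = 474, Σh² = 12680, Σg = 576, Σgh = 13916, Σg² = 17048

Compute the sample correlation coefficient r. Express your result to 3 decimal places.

0.325

r = (nΣgh − ΣgΣh) / √[(nΣg² − (Σg)²)(nΣh² − (Σh)²)]
Numerator: 20×13916 − 576×474 = 5296
Denominator: √[(340960 − 331776)(253600 − 224676)] = √[9184 × 28924] = 16298.4053
r = 5296 / 16298.4053 ≈ 0.325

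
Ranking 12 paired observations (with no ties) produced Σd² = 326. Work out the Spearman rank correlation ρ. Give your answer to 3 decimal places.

-0.140

ρ = 1 − 6Σd² / [n(n²−1)] = 1 − 6×326 / (12×143)
  = 1 − 1956/1716 = 1 − 1.1399 ≈ -0.140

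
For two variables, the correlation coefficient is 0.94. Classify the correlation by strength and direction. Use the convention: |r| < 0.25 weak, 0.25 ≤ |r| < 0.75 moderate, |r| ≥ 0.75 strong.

r = 0.94 > 0 so the relationship is positive.
|r| = 0.94, which falls in the strong range.

strong positive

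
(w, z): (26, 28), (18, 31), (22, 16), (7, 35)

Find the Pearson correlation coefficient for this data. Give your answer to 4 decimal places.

n = 4, Σw = 73, Σz = 110, Σw² = 1533, Σz² = 3226, Σwz = 1883
nΣwz − ΣwΣz = 7532 − 8030 = -498
nΣw² − (Σw)² = 6132 − 5329 = 803; nΣz² − (Σz)² = 12904 − 12100 = 804
r = -498 / √(803 × 804) = -498 / 803.4998 ≈ -0.6198

-0.6198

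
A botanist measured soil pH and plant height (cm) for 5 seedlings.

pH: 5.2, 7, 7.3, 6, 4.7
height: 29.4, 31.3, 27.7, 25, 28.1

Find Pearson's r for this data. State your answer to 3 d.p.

0.154

n = 5, Σx = 30.2, Σy = 141.5, Σx² = 187.42, Σy² = 4025.95, Σxy = 856.26
nΣxy − ΣxΣy = 4281.3 − 4273.3 = 8
nΣx² − (Σx)² = 937.1 − 912.04 = 25.06; nΣy² − (Σy)² = 20129.75 − 20022.25 = 107.5
r = 8 / √(25.06 × 107.5) = 8 / 51.9033 ≈ 0.154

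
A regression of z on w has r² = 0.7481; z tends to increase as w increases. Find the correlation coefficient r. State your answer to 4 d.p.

|r| = √0.7481 = 0.8649
The association is positive, so r = 0.8649.

0.8649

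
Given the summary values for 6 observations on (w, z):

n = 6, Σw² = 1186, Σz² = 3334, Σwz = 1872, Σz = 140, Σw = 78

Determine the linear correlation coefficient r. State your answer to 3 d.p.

0.483

r = (nΣwz − ΣwΣz) / √[(nΣw² − (Σw)²)(nΣz² − (Σz)²)]
Numerator: 6×1872 − 78×140 = 312
Denominator: √[(7116 − 6084)(20004 − 19600)] = √[1032 × 404] = 645.6996
r = 312 / 645.6996 ≈ 0.483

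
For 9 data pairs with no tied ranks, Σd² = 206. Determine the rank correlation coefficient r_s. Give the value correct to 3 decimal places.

-0.717

ρ = 1 − 6Σd² / [n(n²−1)] = 1 − 6×206 / (9×80)
  = 1 − 1236/720 = 1 − 1.7167 ≈ -0.717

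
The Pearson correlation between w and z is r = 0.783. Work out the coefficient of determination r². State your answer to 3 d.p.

r² = (0.783)² = 0.613

0.613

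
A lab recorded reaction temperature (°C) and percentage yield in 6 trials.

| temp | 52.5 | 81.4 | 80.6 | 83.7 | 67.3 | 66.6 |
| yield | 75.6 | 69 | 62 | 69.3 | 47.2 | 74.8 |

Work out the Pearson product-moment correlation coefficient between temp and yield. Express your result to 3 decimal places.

-0.178

n = 6, Σx = 432.1, Σy = 397.9, Σx² = 31849.11, Σy² = 26945.73, Σxy = 28541.45
nΣxy − ΣxΣy = 171248.7 − 171932.59 = -683.89
nΣx² − (Σx)² = 191094.66 − 186710.41 = 4384.25; nΣy² − (Σy)² = 161674.38 − 158324.41 = 3349.97
r = -683.89 / √(4384.25 × 3349.97) = -683.89 / 3832.3760 ≈ -0.178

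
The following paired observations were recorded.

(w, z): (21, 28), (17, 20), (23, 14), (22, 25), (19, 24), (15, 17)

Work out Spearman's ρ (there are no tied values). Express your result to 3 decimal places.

0.086

Rank w: 4, 2, 6, 5, 3, 1
Rank z: 6, 3, 1, 5, 4, 2
d = rank(w) − rank(z): -2, -1, 5, 0, -1, -1; Σd² = 32
ρ = 1 − 6Σd² / [n(n²−1)] = 1 − 6×32 / (6×35) = 1 − 192/210 ≈ 0.086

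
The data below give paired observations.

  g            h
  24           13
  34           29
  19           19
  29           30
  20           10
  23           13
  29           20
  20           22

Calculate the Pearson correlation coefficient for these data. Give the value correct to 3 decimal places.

0.671

n = 8, Σg = 198, Σh = 156, Σg² = 5104, Σh² = 3424, Σgh = 4048
nΣgh − ΣgΣh = 32384 − 30888 = 1496
nΣg² − (Σg)² = 40832 − 39204 = 1628; nΣh² − (Σh)² = 27392 − 24336 = 3056
r = 1496 / √(1628 × 3056) = 1496 / 2230.5085 ≈ 0.671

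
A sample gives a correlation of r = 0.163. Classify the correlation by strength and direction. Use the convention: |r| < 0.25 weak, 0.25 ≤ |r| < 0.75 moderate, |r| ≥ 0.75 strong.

weak positive

r = 0.163 > 0 so the relationship is positive.
|r| = 0.163, which falls in the weak range.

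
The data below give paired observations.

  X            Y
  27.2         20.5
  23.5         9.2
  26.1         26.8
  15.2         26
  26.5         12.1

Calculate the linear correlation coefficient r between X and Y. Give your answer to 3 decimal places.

-0.334

n = 5, ΣX = 118.5, ΣY = 94.6, ΣX² = 2906.59, ΣY² = 2045.54, ΣXY = 2189.13
nΣXY − ΣXΣY = 10945.65 − 11210.1 = -264.45
nΣX² − (ΣX)² = 14532.95 − 14042.25 = 490.7; nΣY² − (ΣY)² = 10227.7 − 8949.16 = 1278.54
r = -264.45 / √(490.7 × 1278.54) = -264.45 / 792.0730 ≈ -0.334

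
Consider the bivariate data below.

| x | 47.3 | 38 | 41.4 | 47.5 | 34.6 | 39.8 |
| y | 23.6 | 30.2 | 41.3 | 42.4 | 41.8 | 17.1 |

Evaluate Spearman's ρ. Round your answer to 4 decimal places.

Rank x: 5, 2, 4, 6, 1, 3
Rank y: 2, 3, 4, 6, 5, 1
d = rank(x) − rank(y): 3, -1, 0, 0, -4, 2; Σd² = 30
ρ = 1 − 6Σd² / [n(n²−1)] = 1 − 6×30 / (6×35) = 1 − 180/210 ≈ 0.1429

0.1429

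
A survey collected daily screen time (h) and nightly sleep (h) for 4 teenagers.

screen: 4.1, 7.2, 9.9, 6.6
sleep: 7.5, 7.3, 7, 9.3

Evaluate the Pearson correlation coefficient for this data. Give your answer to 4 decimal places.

n = 4, Σx = 27.8, Σy = 31.1, Σx² = 210.22, Σy² = 245.03, Σxy = 213.99
nΣxy − ΣxΣy = 855.96 − 864.58 = -8.62
nΣx² − (Σx)² = 840.88 − 772.84 = 68.04; nΣy² − (Σy)² = 980.12 − 967.21 = 12.91
r = -8.62 / √(68.04 × 12.91) = -8.62 / 29.6378 ≈ -0.2908

-0.2908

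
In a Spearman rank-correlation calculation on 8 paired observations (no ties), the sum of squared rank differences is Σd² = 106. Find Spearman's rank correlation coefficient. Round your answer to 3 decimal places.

ρ = 1 − 6Σd² / [n(n²−1)] = 1 − 6×106 / (8×63)
  = 1 − 636/504 = 1 − 1.2619 ≈ -0.262

-0.262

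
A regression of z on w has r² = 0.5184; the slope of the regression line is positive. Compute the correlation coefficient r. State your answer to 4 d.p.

|r| = √0.5184 = 0.7200
The association is positive, so r = 0.7200.

0.7200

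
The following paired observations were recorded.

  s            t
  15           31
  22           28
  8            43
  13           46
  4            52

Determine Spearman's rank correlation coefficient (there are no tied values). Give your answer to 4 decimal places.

Rank s: 4, 5, 2, 3, 1
Rank t: 2, 1, 3, 4, 5
d = rank(s) − rank(t): 2, 4, -1, -1, -4; Σd² = 38
ρ = 1 − 6Σd² / [n(n²−1)] = 1 − 6×38 / (5×24) = 1 − 228/120 ≈ -0.9000

-0.9000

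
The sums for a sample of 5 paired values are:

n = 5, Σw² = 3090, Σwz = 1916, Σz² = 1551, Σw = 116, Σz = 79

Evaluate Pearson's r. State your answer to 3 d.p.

0.239

r = (nΣwz − ΣwΣz) / √[(nΣw² − (Σw)²)(nΣz² − (Σz)²)]
Numerator: 5×1916 − 116×79 = 416
Denominator: √[(15450 − 13456)(7755 − 6241)] = √[1994 × 1514] = 1737.5028
r = 416 / 1737.5028 ≈ 0.239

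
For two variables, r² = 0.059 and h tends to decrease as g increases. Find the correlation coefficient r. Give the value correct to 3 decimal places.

-0.243

|r| = √0.059 = 0.243
The association is negative, so r = −0.243.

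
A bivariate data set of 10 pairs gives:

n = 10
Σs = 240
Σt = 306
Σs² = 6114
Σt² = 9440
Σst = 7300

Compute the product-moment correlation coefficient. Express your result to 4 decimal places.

r = (nΣst − ΣsΣt) / √[(nΣs² − (Σs)²)(nΣt² − (Σt)²)]
Numerator: 10×7300 − 240×306 = -440
Denominator: √[(61140 − 57600)(94400 − 93636)] = √[3540 × 764] = 1644.5547
r = -440 / 1644.5547 ≈ -0.2675

-0.2675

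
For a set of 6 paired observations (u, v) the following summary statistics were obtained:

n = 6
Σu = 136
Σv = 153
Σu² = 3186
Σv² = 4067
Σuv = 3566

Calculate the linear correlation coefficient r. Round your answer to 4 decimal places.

r = (nΣuv − ΣuΣv) / √[(nΣu² − (Σu)²)(nΣv² − (Σv)²)]
Numerator: 6×3566 − 136×153 = 588
Denominator: √[(19116 − 18496)(24402 − 23409)] = √[620 × 993] = 784.6400
r = 588 / 784.6400 ≈ 0.7494

0.7494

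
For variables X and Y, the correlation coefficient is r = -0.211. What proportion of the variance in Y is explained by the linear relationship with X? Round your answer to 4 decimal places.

0.0445

r² = (-0.211)² = 0.0445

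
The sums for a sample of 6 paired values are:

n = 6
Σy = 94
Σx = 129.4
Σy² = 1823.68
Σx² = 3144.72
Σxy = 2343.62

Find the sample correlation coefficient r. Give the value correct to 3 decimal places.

0.897

r = (nΣxy − ΣxΣy) / √[(nΣx² − (Σx)²)(nΣy² − (Σy)²)]
Numerator: 6×2343.62 − 129.4×94 = 1898.12
Denominator: √[(18868.32 − 16744.36)(10942.08 − 8836)] = √[2123.96 × 2106.08] = 2115.0011
r = 1898.12 / 2115.0011 ≈ 0.897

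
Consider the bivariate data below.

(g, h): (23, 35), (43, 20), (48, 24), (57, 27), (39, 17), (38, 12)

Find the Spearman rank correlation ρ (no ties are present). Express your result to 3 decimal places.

0.143

Rank g: 1, 4, 5, 6, 3, 2
Rank h: 6, 3, 4, 5, 2, 1
d = rank(g) − rank(h): -5, 1, 1, 1, 1, 1; Σd² = 30
ρ = 1 − 6Σd² / [n(n²−1)] = 1 − 6×30 / (6×35) = 1 − 180/210 ≈ 0.143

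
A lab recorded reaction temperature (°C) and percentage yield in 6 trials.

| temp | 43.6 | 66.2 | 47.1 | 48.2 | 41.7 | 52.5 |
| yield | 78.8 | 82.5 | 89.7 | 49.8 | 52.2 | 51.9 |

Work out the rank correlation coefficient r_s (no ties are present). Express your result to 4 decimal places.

Rank temp: 2, 6, 3, 4, 1, 5
Rank yield: 4, 5, 6, 1, 3, 2
d = rank(temp) − rank(yield): -2, 1, -3, 3, -2, 3; Σd² = 36
ρ = 1 − 6Σd² / [n(n²−1)] = 1 − 6×36 / (6×35) = 1 − 216/210 ≈ -0.0286

-0.0286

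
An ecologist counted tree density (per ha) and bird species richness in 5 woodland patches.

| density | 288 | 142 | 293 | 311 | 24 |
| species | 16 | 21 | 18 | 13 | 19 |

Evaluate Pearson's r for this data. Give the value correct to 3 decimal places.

-0.687

n = 5, Σx = 1058, Σy = 87, Σx² = 286254, Σy² = 1551, Σxy = 17363
nΣxy − ΣxΣy = 86815 − 92046 = -5231
nΣx² − (Σx)² = 1431270 − 1119364 = 311906; nΣy² − (Σy)² = 7755 − 7569 = 186
r = -5231 / √(311906 × 186) = -5231 / 7616.7261 ≈ -0.687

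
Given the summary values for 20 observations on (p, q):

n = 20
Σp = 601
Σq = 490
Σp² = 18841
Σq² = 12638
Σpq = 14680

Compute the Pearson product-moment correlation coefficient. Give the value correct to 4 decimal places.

-0.0633

r = (nΣpq − ΣpΣq) / √[(nΣp² − (Σp)²)(nΣq² − (Σq)²)]
Numerator: 20×14680 − 601×490 = -890
Denominator: √[(376820 − 361201)(252760 − 240100)] = √[15619 × 12660] = 14061.8825
r = -890 / 14061.8825 ≈ -0.0633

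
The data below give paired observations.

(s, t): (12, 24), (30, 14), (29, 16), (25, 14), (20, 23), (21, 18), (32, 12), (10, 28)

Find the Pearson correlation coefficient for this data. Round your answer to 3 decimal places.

n = 8, Σs = 179, Σt = 149, Σs² = 4475, Σt² = 3005, Σst = 3024
nΣst − ΣsΣt = 24192 − 26671 = -2479
nΣs² − (Σs)² = 35800 − 32041 = 3759; nΣt² − (Σt)² = 24040 − 22201 = 1839
r = -2479 / √(3759 × 1839) = -2479 / 2629.2206 ≈ -0.943

-0.943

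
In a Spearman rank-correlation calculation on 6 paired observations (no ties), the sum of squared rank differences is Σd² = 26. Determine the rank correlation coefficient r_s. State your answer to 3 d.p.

0.257

ρ = 1 − 6Σd² / [n(n²−1)] = 1 − 6×26 / (6×35)
  = 1 − 156/210 = 1 − 0.7429 ≈ 0.257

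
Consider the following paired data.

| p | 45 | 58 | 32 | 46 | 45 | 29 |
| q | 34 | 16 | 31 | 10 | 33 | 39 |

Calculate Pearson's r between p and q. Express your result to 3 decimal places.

-0.665

n = 6, Σp = 255, Σq = 163, Σp² = 11395, Σq² = 5083, Σpq = 6526
nΣpq − ΣpΣq = 39156 − 41565 = -2409
nΣp² − (Σp)² = 68370 − 65025 = 3345; nΣq² − (Σq)² = 30498 − 26569 = 3929
r = -2409 / √(3345 × 3929) = -2409 / 3625.2593 ≈ -0.665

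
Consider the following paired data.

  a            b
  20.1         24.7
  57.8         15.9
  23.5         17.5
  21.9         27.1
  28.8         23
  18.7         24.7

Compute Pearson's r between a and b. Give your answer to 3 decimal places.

-0.726

n = 6, Σa = 170.8, Σb = 132.9, Σa² = 5955.84, Σb² = 3042.65, Σab = 3544.52
nΣab − ΣaΣb = 21267.12 − 22699.32 = -1432.2
nΣa² − (Σa)² = 35735.04 − 29172.64 = 6562.4; nΣb² − (Σb)² = 18255.9 − 17662.41 = 593.49
r = -1432.2 / √(6562.4 × 593.49) = -1432.2 / 1973.5042 ≈ -0.726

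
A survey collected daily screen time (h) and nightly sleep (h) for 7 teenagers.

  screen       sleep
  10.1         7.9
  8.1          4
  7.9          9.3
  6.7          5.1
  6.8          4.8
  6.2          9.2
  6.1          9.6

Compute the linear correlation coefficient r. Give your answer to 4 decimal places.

-0.0928

n = 7, Σx = 51.9, Σy = 49.9, Σx² = 396.81, Σy² = 390.75, Σxy = 368.07
nΣxy − ΣxΣy = 2576.49 − 2589.81 = -13.32
nΣx² − (Σx)² = 2777.67 − 2693.61 = 84.06; nΣy² − (Σy)² = 2735.25 − 2490.01 = 245.24
r = -13.32 / √(84.06 × 245.24) = -13.32 / 143.5788 ≈ -0.0928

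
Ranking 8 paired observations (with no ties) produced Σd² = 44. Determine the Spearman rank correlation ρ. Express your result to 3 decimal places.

0.476

ρ = 1 − 6Σd² / [n(n²−1)] = 1 − 6×44 / (8×63)
  = 1 − 264/504 = 1 − 0.5238 ≈ 0.476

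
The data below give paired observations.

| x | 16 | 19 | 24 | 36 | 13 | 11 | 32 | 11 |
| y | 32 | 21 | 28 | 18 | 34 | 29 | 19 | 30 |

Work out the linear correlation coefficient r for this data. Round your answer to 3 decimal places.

-0.829

n = 8, Σx = 162, Σy = 211, Σx² = 3924, Σy² = 5831, Σxy = 3930
nΣxy − ΣxΣy = 31440 − 34182 = -2742
nΣx² − (Σx)² = 31392 − 26244 = 5148; nΣy² − (Σy)² = 46648 − 44521 = 2127
r = -2742 / √(5148 × 2127) = -2742 / 3309.0476 ≈ -0.829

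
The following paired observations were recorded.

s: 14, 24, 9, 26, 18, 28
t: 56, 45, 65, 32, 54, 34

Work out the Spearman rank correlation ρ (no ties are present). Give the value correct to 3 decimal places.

Rank s: 2, 4, 1, 5, 3, 6
Rank t: 5, 3, 6, 1, 4, 2
d = rank(s) − rank(t): -3, 1, -5, 4, -1, 4; Σd² = 68
ρ = 1 − 6Σd² / [n(n²−1)] = 1 − 6×68 / (6×35) = 1 − 408/210 ≈ -0.943

-0.943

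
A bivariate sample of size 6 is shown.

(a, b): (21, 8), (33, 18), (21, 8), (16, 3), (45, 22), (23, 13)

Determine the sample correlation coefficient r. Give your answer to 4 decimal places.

0.9531

n = 6, Σa = 159, Σb = 72, Σa² = 4781, Σb² = 1114, Σab = 2267
nΣab − ΣaΣb = 13602 − 11448 = 2154
nΣa² − (Σa)² = 28686 − 25281 = 3405; nΣb² − (Σb)² = 6684 − 5184 = 1500
r = 2154 / √(3405 × 1500) = 2154 / 2259.9779 ≈ 0.9531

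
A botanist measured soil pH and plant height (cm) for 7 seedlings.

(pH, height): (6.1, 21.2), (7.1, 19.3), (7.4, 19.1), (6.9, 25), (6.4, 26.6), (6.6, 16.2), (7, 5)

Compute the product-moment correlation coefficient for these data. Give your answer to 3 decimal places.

-0.321

n = 7, Σx = 47.5, Σy = 132.4, Σx² = 323.51, Σy² = 2806.74, Σxy = 892.35
nΣxy − ΣxΣy = 6246.45 − 6289 = -42.55
nΣx² − (Σx)² = 2264.57 − 2256.25 = 8.32; nΣy² − (Σy)² = 19647.18 − 17529.76 = 2117.42
r = -42.55 / √(8.32 × 2117.42) = -42.55 / 132.7288 ≈ -0.321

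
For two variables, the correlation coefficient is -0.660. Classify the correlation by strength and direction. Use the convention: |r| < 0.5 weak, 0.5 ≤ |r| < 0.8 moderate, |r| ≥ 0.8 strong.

r = -0.660 < 0 so the relationship is negative.
|r| = 0.660, which falls in the moderate range.

moderate negative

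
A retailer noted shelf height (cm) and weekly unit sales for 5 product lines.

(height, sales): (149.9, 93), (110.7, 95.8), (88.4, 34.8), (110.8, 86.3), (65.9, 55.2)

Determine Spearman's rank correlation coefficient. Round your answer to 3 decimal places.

Rank height: 5, 3, 2, 4, 1
Rank sales: 4, 5, 1, 3, 2
d = rank(height) − rank(sales): 1, -2, 1, 1, -1; Σd² = 8
ρ = 1 − 6Σd² / [n(n²−1)] = 1 − 6×8 / (5×24) = 1 − 48/120 ≈ 0.600

0.600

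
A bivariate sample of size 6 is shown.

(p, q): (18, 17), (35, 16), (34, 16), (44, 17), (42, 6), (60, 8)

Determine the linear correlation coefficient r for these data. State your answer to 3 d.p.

-0.631

n = 6, Σp = 233, Σq = 80, Σp² = 10005, Σq² = 1190, Σpq = 2890
nΣpq − ΣpΣq = 17340 − 18640 = -1300
nΣp² − (Σp)² = 60030 − 54289 = 5741; nΣq² − (Σq)² = 7140 − 6400 = 740
r = -1300 / √(5741 × 740) = -1300 / 2061.1502 ≈ -0.631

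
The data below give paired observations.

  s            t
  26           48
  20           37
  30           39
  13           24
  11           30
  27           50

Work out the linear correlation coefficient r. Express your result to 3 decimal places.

n = 6, Σs = 127, Σt = 228, Σs² = 2995, Σt² = 9170, Σst = 5150
nΣst − ΣsΣt = 30900 − 28956 = 1944
nΣs² − (Σs)² = 17970 − 16129 = 1841; nΣt² − (Σt)² = 55020 − 51984 = 3036
r = 1944 / √(1841 × 3036) = 1944 / 2364.1650 ≈ 0.822

0.822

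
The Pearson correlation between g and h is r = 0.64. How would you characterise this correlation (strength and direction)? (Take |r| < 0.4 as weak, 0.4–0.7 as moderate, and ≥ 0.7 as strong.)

moderate positive

r = 0.64 > 0 so the relationship is positive.
|r| = 0.64, which falls in the moderate range.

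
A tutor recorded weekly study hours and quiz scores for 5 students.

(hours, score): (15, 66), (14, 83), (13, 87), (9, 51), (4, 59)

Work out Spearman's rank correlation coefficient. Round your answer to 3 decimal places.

Rank hours: 5, 4, 3, 2, 1
Rank score: 3, 4, 5, 1, 2
d = rank(hours) − rank(score): 2, 0, -2, 1, -1; Σd² = 10
ρ = 1 − 6Σd² / [n(n²−1)] = 1 − 6×10 / (5×24) = 1 − 60/120 ≈ 0.500

0.500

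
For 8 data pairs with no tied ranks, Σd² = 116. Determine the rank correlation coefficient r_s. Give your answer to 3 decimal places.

-0.381

ρ = 1 − 6Σd² / [n(n²−1)] = 1 − 6×116 / (8×63)
  = 1 − 696/504 = 1 − 1.3810 ≈ -0.381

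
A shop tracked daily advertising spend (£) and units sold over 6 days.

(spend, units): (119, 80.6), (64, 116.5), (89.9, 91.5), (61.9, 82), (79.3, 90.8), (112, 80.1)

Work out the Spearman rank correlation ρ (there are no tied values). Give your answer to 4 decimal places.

-0.5429

Rank spend: 6, 2, 4, 1, 3, 5
Rank units: 2, 6, 5, 3, 4, 1
d = rank(spend) − rank(units): 4, -4, -1, -2, -1, 4; Σd² = 54
ρ = 1 − 6Σd² / [n(n²−1)] = 1 − 6×54 / (6×35) = 1 − 324/210 ≈ -0.5429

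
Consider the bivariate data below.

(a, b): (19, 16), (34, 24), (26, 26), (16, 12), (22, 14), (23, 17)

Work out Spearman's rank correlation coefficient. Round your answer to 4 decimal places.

0.8857

Rank a: 2, 6, 5, 1, 3, 4
Rank b: 3, 5, 6, 1, 2, 4
d = rank(a) − rank(b): -1, 1, -1, 0, 1, 0; Σd² = 4
ρ = 1 − 6Σd² / [n(n²−1)] = 1 − 6×4 / (6×35) = 1 − 24/210 ≈ 0.8857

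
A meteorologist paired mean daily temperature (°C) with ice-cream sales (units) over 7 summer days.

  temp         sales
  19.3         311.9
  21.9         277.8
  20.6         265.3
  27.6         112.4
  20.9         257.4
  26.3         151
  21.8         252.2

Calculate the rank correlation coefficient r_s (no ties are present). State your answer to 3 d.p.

Rank temp: 1, 5, 2, 7, 3, 6, 4
Rank sales: 7, 6, 5, 1, 4, 2, 3
d = rank(temp) − rank(sales): -6, -1, -3, 6, -1, 4, 1; Σd² = 100
ρ = 1 − 6Σd² / [n(n²−1)] = 1 − 6×100 / (7×48) = 1 − 600/336 ≈ -0.786

-0.786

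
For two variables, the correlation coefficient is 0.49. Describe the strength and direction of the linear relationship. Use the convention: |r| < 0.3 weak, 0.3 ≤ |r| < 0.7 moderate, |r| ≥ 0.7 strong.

moderate positive

r = 0.49 > 0 so the relationship is positive.
|r| = 0.49, which falls in the moderate range.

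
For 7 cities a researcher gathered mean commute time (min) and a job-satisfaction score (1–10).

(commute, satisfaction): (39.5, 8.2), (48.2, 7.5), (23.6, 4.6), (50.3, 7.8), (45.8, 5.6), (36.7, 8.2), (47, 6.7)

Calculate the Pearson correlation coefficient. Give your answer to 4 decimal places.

n = 7, Σx = 291.1, Σy = 48.6, Σx² = 12624.07, Σy² = 348.98, Σxy = 2058.62
nΣxy − ΣxΣy = 14410.34 − 14147.46 = 262.88
nΣx² − (Σx)² = 88368.49 − 84739.21 = 3629.28; nΣy² − (Σy)² = 2442.86 − 2361.96 = 80.9
r = 262.88 / √(3629.28 × 80.9) = 262.88 / 541.8568 ≈ 0.4851

0.4851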